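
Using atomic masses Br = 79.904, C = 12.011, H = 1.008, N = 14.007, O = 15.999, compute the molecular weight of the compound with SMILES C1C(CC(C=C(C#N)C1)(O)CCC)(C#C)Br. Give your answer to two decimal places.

Molecular formula: C13H16BrNO.
M = 1×79.904 + 13×12.011 + 16×1.008 + 1×14.007 + 1×15.999 = 282.18 g/mol.

282.18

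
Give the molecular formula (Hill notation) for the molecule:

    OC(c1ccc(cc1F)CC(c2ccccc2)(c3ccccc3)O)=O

C21H17FO3

Heavy atoms from the SMILES: 21 C, 1 F, 3 O.
Implicit hydrogens by atom environment:
  13 × C (aromatic): 1 H each → 13
  5 × C (aromatic): no H
  2 × C: no H
  2 × O: 1 H each → 2
  1 × C: 2 H
  1 × F: no H
  1 × O: no H
  Total hydrogens = 17.
Molecular formula: C21H17FO3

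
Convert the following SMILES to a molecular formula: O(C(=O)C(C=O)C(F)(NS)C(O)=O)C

Heavy atoms from the SMILES: 6 C, 1 F, 1 N, 5 O, 1 S.
Implicit hydrogens by atom environment:
  4 × O: no H
  3 × C: no H
  2 × C: 1 H each → 2
  1 × C: 3 H
  1 × F: no H
  1 × N: 1 H
  1 × O: 1 H
  1 × S: 1 H
  Total hydrogens = 8.
Molecular formula: C6H8FNO5S

C6H8FNO5S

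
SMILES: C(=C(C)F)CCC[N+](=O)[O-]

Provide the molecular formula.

C6H10FNO2

Heavy atoms from the SMILES: 6 C, 1 F, 1 N, 2 O.
Implicit hydrogens by atom environment:
  3 × C: 2 H each → 6
  1 × C: 3 H
  1 × C: 1 H
  1 × C: no H
  1 × F: no H
  1 × N (charge +1): no H
  1 × O: no H
  1 × O (charge -1): no H
  Total hydrogens = 10.
Molecular formula: C6H10FNO2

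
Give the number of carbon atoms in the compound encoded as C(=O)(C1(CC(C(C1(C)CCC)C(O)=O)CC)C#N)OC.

The symbol for carbon appears 15 times in the SMILES.

15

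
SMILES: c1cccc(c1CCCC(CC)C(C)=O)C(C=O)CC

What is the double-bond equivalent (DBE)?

6

Molecular formula from the SMILES: C18H26O2.
DoU = (2C + 2 + N − H − X)/2 = (2·18 + 2 + 0 − 26 − 0)/2 = 12/2 = 6.
(Structurally: 1 ring(s) + 5 π bond(s) = 6.)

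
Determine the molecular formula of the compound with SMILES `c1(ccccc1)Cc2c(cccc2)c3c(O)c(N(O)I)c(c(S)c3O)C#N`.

C20H15IN2O3S

Heavy atoms from the SMILES: 20 C, 1 I, 2 N, 3 O, 1 S.
Implicit hydrogens by atom environment:
  9 × C (aromatic): 1 H each → 9
  9 × C (aromatic): no H
  3 × O: 1 H each → 3
  2 × N: no H
  1 × C: 2 H
  1 × C: no H
  1 × I: no H
  1 × S: 1 H
  Total hydrogens = 15.
Molecular formula: C20H15IN2O3S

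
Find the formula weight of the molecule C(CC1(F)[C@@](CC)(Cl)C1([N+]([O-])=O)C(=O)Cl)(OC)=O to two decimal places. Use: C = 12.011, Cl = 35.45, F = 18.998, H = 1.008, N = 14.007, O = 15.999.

302.08

Molecular formula: C9H10Cl2FNO5.
M = 9×12.011 + 2×35.45 + 1×18.998 + 10×1.008 + 1×14.007 + 5×15.999 = 302.08 g/mol.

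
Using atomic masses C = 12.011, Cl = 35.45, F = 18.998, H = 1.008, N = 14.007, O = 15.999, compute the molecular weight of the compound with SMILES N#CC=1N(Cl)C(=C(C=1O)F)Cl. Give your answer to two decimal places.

Molecular formula: C5HCl2FN2O.
M = 5×12.011 + 2×35.45 + 1×18.998 + 1×1.008 + 2×14.007 + 1×15.999 = 194.97 g/mol.

194.97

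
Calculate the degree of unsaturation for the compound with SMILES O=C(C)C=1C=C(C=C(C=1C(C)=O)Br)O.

6

Molecular formula from the SMILES: C10H9BrO3.
DoU = (2C + 2 + N − H − X)/2 = (2·10 + 2 + 0 − 9 − 1)/2 = 12/2 = 6.
(Structurally: 1 ring(s) + 5 π bond(s) = 6.)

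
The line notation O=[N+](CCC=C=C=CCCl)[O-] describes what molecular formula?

C7H8ClNO2

Heavy atoms from the SMILES: 7 C, 1 Cl, 1 N, 2 O.
Implicit hydrogens by atom environment:
  3 × C: 2 H each → 6
  2 × C: 1 H each → 2
  2 × C: no H
  1 × Cl: no H
  1 × N (charge +1): no H
  1 × O: no H
  1 × O (charge -1): no H
  Total hydrogens = 8.
Molecular formula: C7H8ClNO2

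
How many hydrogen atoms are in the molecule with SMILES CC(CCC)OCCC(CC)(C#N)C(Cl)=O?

20

Hydrogens are implicit in SMILES; fill each atom to its normal valence:
  5 × C: 2 H each → 10
  3 × C: 3 H each → 9
  3 × C: no H
  2 × O: no H
  1 × C: 1 H
  1 × Cl: no H
  1 × N: no H
  Total hydrogens = 20.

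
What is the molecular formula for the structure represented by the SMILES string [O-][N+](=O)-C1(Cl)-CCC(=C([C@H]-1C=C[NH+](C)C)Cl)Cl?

C10H14Cl3N2O2+

Heavy atoms from the SMILES: 10 C, 3 Cl, 2 N, 2 O.
Implicit hydrogens by atom environment:
  3 × C: 1 H each → 3
  3 × C: no H
  3 × Cl: no H
  2 × C: 3 H each → 6
  2 × C: 2 H each → 4
  1 × N (charge +1): 1 H
  1 × N (charge +1): no H
  1 × O: no H
  1 × O (charge -1): no H
  Total hydrogens = 14.
Net charge +1.
Molecular formula: C10H14Cl3N2O2+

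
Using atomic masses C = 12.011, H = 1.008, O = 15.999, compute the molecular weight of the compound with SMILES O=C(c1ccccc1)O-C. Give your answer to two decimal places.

136.15

Molecular formula: C8H8O2.
M = 8×12.011 + 8×1.008 + 2×15.999 = 136.15 g/mol.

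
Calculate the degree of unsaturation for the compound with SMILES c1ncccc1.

Molecular formula from the SMILES: C5H5N.
DoU = (2C + 2 + N − H − X)/2 = (2·5 + 2 + 1 − 5 − 0)/2 = 8/2 = 4.
(Structurally: 1 ring(s) + 3 π bond(s) = 4.)

4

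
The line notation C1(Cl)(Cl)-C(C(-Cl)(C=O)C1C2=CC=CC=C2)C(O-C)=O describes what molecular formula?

Heavy atoms from the SMILES: 13 C, 3 Cl, 3 O.
Implicit hydrogens by atom environment:
  5 × C (aromatic): 1 H each → 5
  3 × C: 1 H each → 3
  3 × C: no H
  3 × Cl: no H
  3 × O: no H
  1 × C: 3 H
  1 × C (aromatic): no H
  Total hydrogens = 11.
Molecular formula: C13H11Cl3O3

C13H11Cl3O3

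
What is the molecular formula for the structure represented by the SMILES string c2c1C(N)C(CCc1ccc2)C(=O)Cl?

Heavy atoms from the SMILES: 11 C, 1 Cl, 1 N, 1 O.
Implicit hydrogens by atom environment:
  4 × C (aromatic): 1 H each → 4
  2 × C: 2 H each → 4
  2 × C: 1 H each → 2
  2 × C (aromatic): no H
  1 × C: no H
  1 × Cl: no H
  1 × N: 2 H
  1 × O: no H
  Total hydrogens = 12.
Molecular formula: C11H12ClNO

C11H12ClNO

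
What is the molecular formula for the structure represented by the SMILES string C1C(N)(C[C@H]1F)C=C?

C6H10FN

Heavy atoms from the SMILES: 6 C, 1 F, 1 N.
Implicit hydrogens by atom environment:
  3 × C: 2 H each → 6
  2 × C: 1 H each → 2
  1 × C: no H
  1 × F: no H
  1 × N: 2 H
  Total hydrogens = 10.
Molecular formula: C6H10FN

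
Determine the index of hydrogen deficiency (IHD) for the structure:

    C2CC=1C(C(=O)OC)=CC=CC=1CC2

Molecular formula from the SMILES: C12H14O2.
DoU = (2C + 2 + N − H − X)/2 = (2·12 + 2 + 0 − 14 − 0)/2 = 12/2 = 6.
(Structurally: 2 ring(s) + 4 π bond(s) = 6.)

6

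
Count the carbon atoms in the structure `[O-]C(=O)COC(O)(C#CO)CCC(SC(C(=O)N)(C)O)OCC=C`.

The symbol for carbon appears 14 times in the SMILES.

14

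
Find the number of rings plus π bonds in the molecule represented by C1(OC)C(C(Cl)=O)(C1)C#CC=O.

Molecular formula from the SMILES: C8H7ClO3.
DoU = (2C + 2 + N − H − X)/2 = (2·8 + 2 + 0 − 7 − 1)/2 = 10/2 = 5.
(Structurally: 1 ring(s) + 4 π bond(s) = 5.)

5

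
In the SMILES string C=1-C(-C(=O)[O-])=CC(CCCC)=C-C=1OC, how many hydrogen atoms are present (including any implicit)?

15

Hydrogens are implicit in SMILES; fill each atom to its normal valence:
  3 × C: 2 H each → 6
  3 × C (aromatic): 1 H each → 3
  3 × C (aromatic): no H
  2 × C: 3 H each → 6
  2 × O: no H
  1 × C: no H
  1 × O (charge -1): no H
  Total hydrogens = 15.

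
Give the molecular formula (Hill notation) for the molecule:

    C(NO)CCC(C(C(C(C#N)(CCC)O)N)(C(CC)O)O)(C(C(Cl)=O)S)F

Heavy atoms from the SMILES: 16 C, 1 Cl, 1 F, 3 N, 5 O, 1 S.
Implicit hydrogens by atom environment:
  6 × C: 2 H each → 12
  5 × C: no H
  4 × O: 1 H each → 4
  3 × C: 1 H each → 3
  2 × C: 3 H each → 6
  1 × Cl: no H
  1 × F: no H
  1 × N: 2 H
  1 × N: 1 H
  1 × N: no H
  1 × O: no H
  1 × S: 1 H
  Total hydrogens = 29.
Molecular formula: C16H29ClFN3O5S

C16H29ClFN3O5S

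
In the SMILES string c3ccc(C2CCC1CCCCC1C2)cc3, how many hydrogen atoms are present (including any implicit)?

Hydrogens are implicit in SMILES; fill each atom to its normal valence:
  7 × C: 2 H each → 14
  5 × C (aromatic): 1 H each → 5
  3 × C: 1 H each → 3
  1 × C (aromatic): no H
  Total hydrogens = 22.

22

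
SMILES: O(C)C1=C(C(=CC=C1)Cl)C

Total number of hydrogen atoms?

9

Hydrogens are implicit in SMILES; fill each atom to its normal valence:
  3 × C (aromatic): 1 H each → 3
  3 × C (aromatic): no H
  2 × C: 3 H each → 6
  1 × Cl: no H
  1 × O: no H
  Total hydrogens = 9.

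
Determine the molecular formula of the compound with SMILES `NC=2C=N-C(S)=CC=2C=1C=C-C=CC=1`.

Heavy atoms from the SMILES: 11 C, 2 N, 1 S.
Implicit hydrogens by atom environment:
  7 × C (aromatic): 1 H each → 7
  4 × C (aromatic): no H
  1 × N: 2 H
  1 × N (aromatic): no H
  1 × S: 1 H
  Total hydrogens = 10.
Molecular formula: C11H10N2S

C11H10N2S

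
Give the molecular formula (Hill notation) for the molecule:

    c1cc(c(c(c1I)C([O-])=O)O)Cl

C7H3ClIO3-

Heavy atoms from the SMILES: 7 C, 1 Cl, 1 I, 3 O.
Implicit hydrogens by atom environment:
  4 × C (aromatic): no H
  2 × C (aromatic): 1 H each → 2
  1 × C: no H
  1 × Cl: no H
  1 × I: no H
  1 × O: 1 H
  1 × O: no H
  1 × O (charge -1): no H
  Total hydrogens = 3.
Net charge -1.
Molecular formula: C7H3ClIO3-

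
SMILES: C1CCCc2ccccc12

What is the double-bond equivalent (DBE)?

Molecular formula from the SMILES: C10H12.
DoU = (2C + 2 + N − H − X)/2 = (2·10 + 2 + 0 − 12 − 0)/2 = 10/2 = 5.
(Structurally: 2 ring(s) + 3 π bond(s) = 5.)

5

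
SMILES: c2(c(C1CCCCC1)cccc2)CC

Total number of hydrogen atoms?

Hydrogens are implicit in SMILES; fill each atom to its normal valence:
  6 × C: 2 H each → 12
  4 × C (aromatic): 1 H each → 4
  2 × C (aromatic): no H
  1 × C: 3 H
  1 × C: 1 H
  Total hydrogens = 20.

20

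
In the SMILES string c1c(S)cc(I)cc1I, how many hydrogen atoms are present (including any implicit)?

4

Hydrogens are implicit in SMILES; fill each atom to its normal valence:
  3 × C (aromatic): 1 H each → 3
  3 × C (aromatic): no H
  2 × I: no H
  1 × S: 1 H
  Total hydrogens = 4.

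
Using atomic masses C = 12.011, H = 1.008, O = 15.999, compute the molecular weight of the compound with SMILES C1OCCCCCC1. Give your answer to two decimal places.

Molecular formula: C7H14O.
M = 7×12.011 + 14×1.008 + 1×15.999 = 114.19 g/mol.

114.19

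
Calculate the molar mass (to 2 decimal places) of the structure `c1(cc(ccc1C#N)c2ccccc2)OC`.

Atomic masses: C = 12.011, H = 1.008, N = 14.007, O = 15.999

209.25

Molecular formula: C14H11NO.
M = 14×12.011 + 11×1.008 + 1×14.007 + 1×15.999 = 209.25 g/mol.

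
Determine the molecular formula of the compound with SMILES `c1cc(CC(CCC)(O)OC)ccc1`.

Heavy atoms from the SMILES: 12 C, 2 O.
Implicit hydrogens by atom environment:
  5 × C (aromatic): 1 H each → 5
  3 × C: 2 H each → 6
  2 × C: 3 H each → 6
  1 × C (aromatic): no H
  1 × C: no H
  1 × O: 1 H
  1 × O: no H
  Total hydrogens = 18.
Molecular formula: C12H18O2

C12H18O2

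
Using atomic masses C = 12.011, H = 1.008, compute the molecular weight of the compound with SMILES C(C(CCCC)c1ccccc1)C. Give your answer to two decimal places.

176.30

Molecular formula: C13H20.
M = 13×12.011 + 20×1.008 = 176.30 g/mol.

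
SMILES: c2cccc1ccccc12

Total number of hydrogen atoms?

8

Hydrogens are implicit in SMILES; fill each atom to its normal valence:
  8 × C (aromatic): 1 H each → 8
  2 × C (aromatic): no H
  Total hydrogens = 8.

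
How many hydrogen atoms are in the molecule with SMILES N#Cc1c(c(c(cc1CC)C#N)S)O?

8

Hydrogens are implicit in SMILES; fill each atom to its normal valence:
  5 × C (aromatic): no H
  2 × C: no H
  2 × N: no H
  1 × C: 3 H
  1 × C: 2 H
  1 × C (aromatic): 1 H
  1 × O: 1 H
  1 × S: 1 H
  Total hydrogens = 8.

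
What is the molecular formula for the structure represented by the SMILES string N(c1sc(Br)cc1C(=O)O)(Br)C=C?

C7H5Br2NO2S

Heavy atoms from the SMILES: 2 Br, 7 C, 1 N, 2 O, 1 S.
Implicit hydrogens by atom environment:
  3 × C (aromatic): no H
  2 × Br: no H
  1 × C: 2 H
  1 × C (aromatic): 1 H
  1 × C: 1 H
  1 × C: no H
  1 × N: no H
  1 × O: 1 H
  1 × O: no H
  1 × S (aromatic): no H
  Total hydrogens = 5.
Molecular formula: C7H5Br2NO2S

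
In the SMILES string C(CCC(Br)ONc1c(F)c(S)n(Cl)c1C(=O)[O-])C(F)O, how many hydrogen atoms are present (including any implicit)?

11

Hydrogens are implicit in SMILES; fill each atom to its normal valence:
  4 × C (aromatic): no H
  3 × C: 2 H each → 6
  2 × C: 1 H each → 2
  2 × F: no H
  2 × O: no H
  1 × Br: no H
  1 × C: no H
  1 × Cl: no H
  1 × N: 1 H
  1 × N (aromatic): no H
  1 × O: 1 H
  1 × O (charge -1): no H
  1 × S: 1 H
  Total hydrogens = 11.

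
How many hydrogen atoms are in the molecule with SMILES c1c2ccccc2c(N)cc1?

9

Hydrogens are implicit in SMILES; fill each atom to its normal valence:
  7 × C (aromatic): 1 H each → 7
  3 × C (aromatic): no H
  1 × N: 2 H
  Total hydrogens = 9.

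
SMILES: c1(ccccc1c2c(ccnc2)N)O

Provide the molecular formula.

Heavy atoms from the SMILES: 11 C, 2 N, 1 O.
Implicit hydrogens by atom environment:
  7 × C (aromatic): 1 H each → 7
  4 × C (aromatic): no H
  1 × N: 2 H
  1 × N (aromatic): no H
  1 × O: 1 H
  Total hydrogens = 10.
Molecular formula: C11H10N2O

C11H10N2O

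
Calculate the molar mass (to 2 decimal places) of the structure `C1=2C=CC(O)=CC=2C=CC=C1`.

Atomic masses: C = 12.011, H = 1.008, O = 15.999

Molecular formula: C10H8O.
M = 10×12.011 + 8×1.008 + 1×15.999 = 144.17 g/mol.

144.17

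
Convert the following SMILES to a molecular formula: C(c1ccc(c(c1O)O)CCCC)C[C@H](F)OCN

Heavy atoms from the SMILES: 14 C, 1 F, 1 N, 3 O.
Implicit hydrogens by atom environment:
  6 × C: 2 H each → 12
  4 × C (aromatic): no H
  2 × C (aromatic): 1 H each → 2
  2 × O: 1 H each → 2
  1 × C: 3 H
  1 × C: 1 H
  1 × F: no H
  1 × N: 2 H
  1 × O: no H
  Total hydrogens = 22.
Molecular formula: C14H22FNO3

C14H22FNO3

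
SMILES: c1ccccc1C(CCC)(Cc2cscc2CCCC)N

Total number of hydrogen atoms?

27

Hydrogens are implicit in SMILES; fill each atom to its normal valence:
  7 × C (aromatic): 1 H each → 7
  6 × C: 2 H each → 12
  3 × C (aromatic): no H
  2 × C: 3 H each → 6
  1 × C: no H
  1 × N: 2 H
  1 × S (aromatic): no H
  Total hydrogens = 27.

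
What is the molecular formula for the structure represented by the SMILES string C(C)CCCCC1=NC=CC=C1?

C11H17N

Heavy atoms from the SMILES: 11 C, 1 N.
Implicit hydrogens by atom environment:
  5 × C: 2 H each → 10
  4 × C (aromatic): 1 H each → 4
  1 × C: 3 H
  1 × C (aromatic): no H
  1 × N (aromatic): no H
  Total hydrogens = 17.
Molecular formula: C11H17N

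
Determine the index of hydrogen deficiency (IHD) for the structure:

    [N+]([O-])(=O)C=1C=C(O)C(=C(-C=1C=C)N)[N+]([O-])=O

Molecular formula from the SMILES: C8H7N3O5.
DoU = (2C + 2 + N − H − X)/2 = (2·8 + 2 + 3 − 7 − 0)/2 = 14/2 = 7.
(Structurally: 1 ring(s) + 6 π bond(s) = 7.)

7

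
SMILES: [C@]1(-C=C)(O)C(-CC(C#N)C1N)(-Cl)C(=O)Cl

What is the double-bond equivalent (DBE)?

Molecular formula from the SMILES: C9H10Cl2N2O2.
DoU = (2C + 2 + N − H − X)/2 = (2·9 + 2 + 2 − 10 − 2)/2 = 10/2 = 5.
(Structurally: 1 ring(s) + 4 π bond(s) = 5.)

5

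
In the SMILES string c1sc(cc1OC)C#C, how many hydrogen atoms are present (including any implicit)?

Hydrogens are implicit in SMILES; fill each atom to its normal valence:
  2 × C (aromatic): 1 H each → 2
  2 × C (aromatic): no H
  1 × C: 3 H
  1 × C: 1 H
  1 × C: no H
  1 × O: no H
  1 × S (aromatic): no H
  Total hydrogens = 6.

6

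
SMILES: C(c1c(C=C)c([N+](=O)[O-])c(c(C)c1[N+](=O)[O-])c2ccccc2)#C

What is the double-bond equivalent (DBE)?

Molecular formula from the SMILES: C17H12N2O4.
DoU = (2C + 2 + N − H − X)/2 = (2·17 + 2 + 2 − 12 − 0)/2 = 26/2 = 13.
(Structurally: 2 ring(s) + 11 π bond(s) = 13.)

13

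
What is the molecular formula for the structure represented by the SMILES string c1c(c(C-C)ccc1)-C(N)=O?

C9H11NO

Heavy atoms from the SMILES: 9 C, 1 N, 1 O.
Implicit hydrogens by atom environment:
  4 × C (aromatic): 1 H each → 4
  2 × C (aromatic): no H
  1 × C: 3 H
  1 × C: 2 H
  1 × C: no H
  1 × N: 2 H
  1 × O: no H
  Total hydrogens = 11.
Molecular formula: C9H11NO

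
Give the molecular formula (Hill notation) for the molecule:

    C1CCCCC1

Heavy atoms from the SMILES: 6 C.
Implicit hydrogens by atom environment:
  6 × C: 2 H each → 12
  Total hydrogens = 12.
Molecular formula: C6H12

C6H12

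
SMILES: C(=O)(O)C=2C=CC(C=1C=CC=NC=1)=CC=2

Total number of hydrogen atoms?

Hydrogens are implicit in SMILES; fill each atom to its normal valence:
  8 × C (aromatic): 1 H each → 8
  3 × C (aromatic): no H
  1 × C: no H
  1 × N (aromatic): no H
  1 × O: 1 H
  1 × O: no H
  Total hydrogens = 9.

9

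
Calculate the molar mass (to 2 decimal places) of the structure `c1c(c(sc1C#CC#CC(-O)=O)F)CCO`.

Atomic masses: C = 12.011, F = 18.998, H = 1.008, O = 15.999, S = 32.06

238.23

Molecular formula: C11H7FO3S.
M = 11×12.011 + 1×18.998 + 7×1.008 + 3×15.999 + 1×32.06 = 238.23 g/mol.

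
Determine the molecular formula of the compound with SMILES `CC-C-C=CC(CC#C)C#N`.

Heavy atoms from the SMILES: 10 C, 1 N.
Implicit hydrogens by atom environment:
  4 × C: 1 H each → 4
  3 × C: 2 H each → 6
  2 × C: no H
  1 × C: 3 H
  1 × N: no H
  Total hydrogens = 13.
Molecular formula: C10H13N

C10H13N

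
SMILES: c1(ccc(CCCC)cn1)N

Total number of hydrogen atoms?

Hydrogens are implicit in SMILES; fill each atom to its normal valence:
  3 × C: 2 H each → 6
  3 × C (aromatic): 1 H each → 3
  2 × C (aromatic): no H
  1 × C: 3 H
  1 × N: 2 H
  1 × N (aromatic): no H
  Total hydrogens = 14.

14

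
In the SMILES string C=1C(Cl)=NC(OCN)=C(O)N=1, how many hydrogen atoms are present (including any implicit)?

Hydrogens are implicit in SMILES; fill each atom to its normal valence:
  3 × C (aromatic): no H
  2 × N (aromatic): no H
  1 × C: 2 H
  1 × C (aromatic): 1 H
  1 × Cl: no H
  1 × N: 2 H
  1 × O: 1 H
  1 × O: no H
  Total hydrogens = 6.

6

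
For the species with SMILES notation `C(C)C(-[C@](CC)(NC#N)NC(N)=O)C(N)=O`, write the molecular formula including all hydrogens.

Heavy atoms from the SMILES: 9 C, 5 N, 2 O.
Implicit hydrogens by atom environment:
  4 × C: no H
  2 × C: 3 H each → 6
  2 × C: 2 H each → 4
  2 × N: 2 H each → 4
  2 × N: 1 H each → 2
  2 × O: no H
  1 × C: 1 H
  1 × N: no H
  Total hydrogens = 17.
Molecular formula: C9H17N5O2

C9H17N5O2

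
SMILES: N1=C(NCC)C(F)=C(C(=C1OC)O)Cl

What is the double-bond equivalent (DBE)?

4

Molecular formula from the SMILES: C8H10ClFN2O2.
DoU = (2C + 2 + N − H − X)/2 = (2·8 + 2 + 2 − 10 − 2)/2 = 8/2 = 4.
(Structurally: 1 ring(s) + 3 π bond(s) = 4.)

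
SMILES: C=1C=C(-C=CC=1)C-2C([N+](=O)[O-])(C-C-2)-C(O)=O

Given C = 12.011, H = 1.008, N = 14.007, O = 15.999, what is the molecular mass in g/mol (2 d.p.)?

221.21

Molecular formula: C11H11NO4.
M = 11×12.011 + 11×1.008 + 1×14.007 + 4×15.999 = 221.21 g/mol.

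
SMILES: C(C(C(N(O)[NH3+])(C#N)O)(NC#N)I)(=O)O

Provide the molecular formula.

Heavy atoms from the SMILES: 5 C, 1 I, 5 N, 4 O.
Implicit hydrogens by atom environment:
  5 × C: no H
  3 × N: no H
  3 × O: 1 H each → 3
  1 × I: no H
  1 × N (charge +1): 3 H
  1 × N: 1 H
  1 × O: no H
  Total hydrogens = 7.
Net charge +1.
Molecular formula: C5H7IN5O4+

C5H7IN5O4+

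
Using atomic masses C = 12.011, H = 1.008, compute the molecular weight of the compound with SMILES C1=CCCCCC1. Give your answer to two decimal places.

Molecular formula: C7H12.
M = 7×12.011 + 12×1.008 = 96.17 g/mol.

96.17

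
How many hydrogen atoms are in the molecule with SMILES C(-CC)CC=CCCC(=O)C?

Hydrogens are implicit in SMILES; fill each atom to its normal valence:
  5 × C: 2 H each → 10
  2 × C: 3 H each → 6
  2 × C: 1 H each → 2
  1 × C: no H
  1 × O: no H
  Total hydrogens = 18.

18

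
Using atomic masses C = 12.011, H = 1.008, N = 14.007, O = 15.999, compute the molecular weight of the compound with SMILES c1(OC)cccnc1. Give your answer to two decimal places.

Molecular formula: C6H7NO.
M = 6×12.011 + 7×1.008 + 1×14.007 + 1×15.999 = 109.13 g/mol.

109.13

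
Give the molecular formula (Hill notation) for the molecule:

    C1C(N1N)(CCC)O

C5H12N2O

Heavy atoms from the SMILES: 5 C, 2 N, 1 O.
Implicit hydrogens by atom environment:
  3 × C: 2 H each → 6
  1 × C: 3 H
  1 × C: no H
  1 × N: 2 H
  1 × N: no H
  1 × O: 1 H
  Total hydrogens = 12.
Molecular formula: C5H12N2O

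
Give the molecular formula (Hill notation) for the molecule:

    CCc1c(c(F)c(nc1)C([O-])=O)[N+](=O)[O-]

Heavy atoms from the SMILES: 8 C, 1 F, 2 N, 4 O.
Implicit hydrogens by atom environment:
  4 × C (aromatic): no H
  2 × O: no H
  2 × O (charge -1): no H
  1 × C: 3 H
  1 × C: 2 H
  1 × C (aromatic): 1 H
  1 × C: no H
  1 × F: no H
  1 × N (aromatic): no H
  1 × N (charge +1): no H
  Total hydrogens = 6.
Net charge -1.
Molecular formula: C8H6FN2O4-

C8H6FN2O4-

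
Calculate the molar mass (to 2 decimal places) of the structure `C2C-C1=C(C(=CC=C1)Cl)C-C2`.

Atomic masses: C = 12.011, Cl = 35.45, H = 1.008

Molecular formula: C10H11Cl.
M = 10×12.011 + 1×35.45 + 11×1.008 = 166.65 g/mol.

166.65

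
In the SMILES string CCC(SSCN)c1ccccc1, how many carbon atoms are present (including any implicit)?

The symbol for carbon appears 10 times in the SMILES. Lowercase c denotes aromatic carbon and counts toward C.

10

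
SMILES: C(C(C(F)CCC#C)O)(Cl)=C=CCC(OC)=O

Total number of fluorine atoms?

1

The symbol for fluorine appears 1 time in the SMILES.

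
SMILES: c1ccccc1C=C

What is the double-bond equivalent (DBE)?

5

Molecular formula from the SMILES: C8H8.
DoU = (2C + 2 + N − H − X)/2 = (2·8 + 2 + 0 − 8 − 0)/2 = 10/2 = 5.
(Structurally: 1 ring(s) + 4 π bond(s) = 5.)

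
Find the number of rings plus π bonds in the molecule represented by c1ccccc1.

4

Molecular formula from the SMILES: C6H6.
DoU = (2C + 2 + N − H − X)/2 = (2·6 + 2 + 0 − 6 − 0)/2 = 8/2 = 4.
(Structurally: 1 ring(s) + 3 π bond(s) = 4.)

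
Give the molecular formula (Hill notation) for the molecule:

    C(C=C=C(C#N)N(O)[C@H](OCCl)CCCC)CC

C13H21ClN2O2

Heavy atoms from the SMILES: 13 C, 1 Cl, 2 N, 2 O.
Implicit hydrogens by atom environment:
  6 × C: 2 H each → 12
  3 × C: no H
  2 × C: 3 H each → 6
  2 × C: 1 H each → 2
  2 × N: no H
  1 × Cl: no H
  1 × O: 1 H
  1 × O: no H
  Total hydrogens = 21.
Molecular formula: C13H21ClN2O2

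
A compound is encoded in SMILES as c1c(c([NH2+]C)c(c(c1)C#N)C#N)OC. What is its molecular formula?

Heavy atoms from the SMILES: 10 C, 3 N, 1 O.
Implicit hydrogens by atom environment:
  4 × C (aromatic): no H
  2 × C: 3 H each → 6
  2 × C (aromatic): 1 H each → 2
  2 × C: no H
  2 × N: no H
  1 × N (charge +1): 2 H
  1 × O: no H
  Total hydrogens = 10.
Net charge +1.
Molecular formula: C10H10N3O+

C10H10N3O+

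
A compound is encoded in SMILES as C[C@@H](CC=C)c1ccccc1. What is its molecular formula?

C11H14

Heavy atoms from the SMILES: 11 C.
Implicit hydrogens by atom environment:
  5 × C (aromatic): 1 H each → 5
  2 × C: 2 H each → 4
  2 × C: 1 H each → 2
  1 × C: 3 H
  1 × C (aromatic): no H
  Total hydrogens = 14.
Molecular formula: C11H14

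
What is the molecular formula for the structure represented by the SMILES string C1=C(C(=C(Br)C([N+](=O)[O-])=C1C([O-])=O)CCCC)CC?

C13H15BrNO4-

Heavy atoms from the SMILES: 1 Br, 13 C, 1 N, 4 O.
Implicit hydrogens by atom environment:
  5 × C (aromatic): no H
  4 × C: 2 H each → 8
  2 × C: 3 H each → 6
  2 × O: no H
  2 × O (charge -1): no H
  1 × Br: no H
  1 × C (aromatic): 1 H
  1 × C: no H
  1 × N (charge +1): no H
  Total hydrogens = 15.
Net charge -1.
Molecular formula: C13H15BrNO4-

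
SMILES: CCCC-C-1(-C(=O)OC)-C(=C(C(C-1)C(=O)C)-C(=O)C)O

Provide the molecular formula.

C15H22O5

Heavy atoms from the SMILES: 15 C, 5 O.
Implicit hydrogens by atom environment:
  6 × C: no H
  4 × C: 3 H each → 12
  4 × C: 2 H each → 8
  4 × O: no H
  1 × C: 1 H
  1 × O: 1 H
  Total hydrogens = 22.
Molecular formula: C15H22O5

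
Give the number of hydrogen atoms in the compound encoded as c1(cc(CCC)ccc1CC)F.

Hydrogens are implicit in SMILES; fill each atom to its normal valence:
  3 × C: 2 H each → 6
  3 × C (aromatic): 1 H each → 3
  3 × C (aromatic): no H
  2 × C: 3 H each → 6
  1 × F: no H
  Total hydrogens = 15.

15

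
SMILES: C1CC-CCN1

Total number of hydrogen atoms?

Hydrogens are implicit in SMILES; fill each atom to its normal valence:
  5 × C: 2 H each → 10
  1 × N: 1 H
  Total hydrogens = 11.

11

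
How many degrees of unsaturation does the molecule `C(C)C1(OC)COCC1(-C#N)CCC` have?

3

Molecular formula from the SMILES: C11H19NO2.
DoU = (2C + 2 + N − H − X)/2 = (2·11 + 2 + 1 − 19 − 0)/2 = 6/2 = 3.
(Structurally: 1 ring(s) + 2 π bond(s) = 3.)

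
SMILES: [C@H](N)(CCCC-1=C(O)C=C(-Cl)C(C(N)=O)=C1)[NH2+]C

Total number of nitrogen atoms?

The symbol for nitrogen appears 3 times in the SMILES.

3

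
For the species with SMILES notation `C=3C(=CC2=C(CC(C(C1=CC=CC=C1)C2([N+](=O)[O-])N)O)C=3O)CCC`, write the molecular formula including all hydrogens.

C19H22N2O4

Heavy atoms from the SMILES: 19 C, 2 N, 4 O.
Implicit hydrogens by atom environment:
  7 × C (aromatic): 1 H each → 7
  5 × C (aromatic): no H
  3 × C: 2 H each → 6
  2 × C: 1 H each → 2
  2 × O: 1 H each → 2
  1 × C: 3 H
  1 × C: no H
  1 × N: 2 H
  1 × N (charge +1): no H
  1 × O: no H
  1 × O (charge -1): no H
  Total hydrogens = 22.
Molecular formula: C19H22N2O4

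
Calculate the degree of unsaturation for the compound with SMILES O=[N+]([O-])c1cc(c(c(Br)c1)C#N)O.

7

Molecular formula from the SMILES: C7H3BrN2O3.
DoU = (2C + 2 + N − H − X)/2 = (2·7 + 2 + 2 − 3 − 1)/2 = 14/2 = 7.
(Structurally: 1 ring(s) + 6 π bond(s) = 7.)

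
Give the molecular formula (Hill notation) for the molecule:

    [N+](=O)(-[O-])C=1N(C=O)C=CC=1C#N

Heavy atoms from the SMILES: 6 C, 3 N, 3 O.
Implicit hydrogens by atom environment:
  2 × C (aromatic): 1 H each → 2
  2 × C (aromatic): no H
  2 × O: no H
  1 × C: 1 H
  1 × C: no H
  1 × N (aromatic): no H
  1 × N: no H
  1 × N (charge +1): no H
  1 × O (charge -1): no H
  Total hydrogens = 3.
Molecular formula: C6H3N3O3

C6H3N3O3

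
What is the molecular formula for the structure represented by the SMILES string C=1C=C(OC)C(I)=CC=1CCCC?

C11H15IO

Heavy atoms from the SMILES: 11 C, 1 I, 1 O.
Implicit hydrogens by atom environment:
  3 × C: 2 H each → 6
  3 × C (aromatic): 1 H each → 3
  3 × C (aromatic): no H
  2 × C: 3 H each → 6
  1 × I: no H
  1 × O: no H
  Total hydrogens = 15.
Molecular formula: C11H15IO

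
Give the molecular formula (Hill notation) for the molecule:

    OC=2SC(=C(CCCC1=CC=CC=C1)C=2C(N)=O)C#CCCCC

Heavy atoms from the SMILES: 20 C, 1 N, 2 O, 1 S.
Implicit hydrogens by atom environment:
  6 × C: 2 H each → 12
  5 × C (aromatic): 1 H each → 5
  5 × C (aromatic): no H
  3 × C: no H
  1 × C: 3 H
  1 × N: 2 H
  1 × O: 1 H
  1 × O: no H
  1 × S (aromatic): no H
  Total hydrogens = 23.
Molecular formula: C20H23NO2S

C20H23NO2S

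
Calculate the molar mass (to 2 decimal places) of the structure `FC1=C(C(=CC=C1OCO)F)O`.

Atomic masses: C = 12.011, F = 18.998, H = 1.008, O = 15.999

Molecular formula: C7H6F2O3.
M = 7×12.011 + 2×18.998 + 6×1.008 + 3×15.999 = 176.12 g/mol.

176.12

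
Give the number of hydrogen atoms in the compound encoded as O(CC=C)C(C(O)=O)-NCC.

13

Hydrogens are implicit in SMILES; fill each atom to its normal valence:
  3 × C: 2 H each → 6
  2 × C: 1 H each → 2
  2 × O: no H
  1 × C: 3 H
  1 × C: no H
  1 × N: 1 H
  1 × O: 1 H
  Total hydrogens = 13.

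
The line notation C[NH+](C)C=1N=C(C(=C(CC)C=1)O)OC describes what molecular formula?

C10H17N2O2+

Heavy atoms from the SMILES: 10 C, 2 N, 2 O.
Implicit hydrogens by atom environment:
  4 × C: 3 H each → 12
  4 × C (aromatic): no H
  1 × C: 2 H
  1 × C (aromatic): 1 H
  1 × N (charge +1): 1 H
  1 × N (aromatic): no H
  1 × O: 1 H
  1 × O: no H
  Total hydrogens = 17.
Net charge +1.
Molecular formula: C10H17N2O2+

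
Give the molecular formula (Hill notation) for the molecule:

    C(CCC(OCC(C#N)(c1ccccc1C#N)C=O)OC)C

C17H20N2O3

Heavy atoms from the SMILES: 17 C, 2 N, 3 O.
Implicit hydrogens by atom environment:
  4 × C: 2 H each → 8
  4 × C (aromatic): 1 H each → 4
  3 × C: no H
  3 × O: no H
  2 × C: 3 H each → 6
  2 × C: 1 H each → 2
  2 × C (aromatic): no H
  2 × N: no H
  Total hydrogens = 20.
Molecular formula: C17H20N2O3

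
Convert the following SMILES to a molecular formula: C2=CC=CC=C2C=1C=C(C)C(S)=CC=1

C13H12S

Heavy atoms from the SMILES: 13 C, 1 S.
Implicit hydrogens by atom environment:
  8 × C (aromatic): 1 H each → 8
  4 × C (aromatic): no H
  1 × C: 3 H
  1 × S: 1 H
  Total hydrogens = 12.
Molecular formula: C13H12S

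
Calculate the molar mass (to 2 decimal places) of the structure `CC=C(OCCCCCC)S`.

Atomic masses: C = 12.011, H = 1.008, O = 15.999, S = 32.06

Molecular formula: C9H18OS.
M = 9×12.011 + 18×1.008 + 1×15.999 + 1×32.06 = 174.30 g/mol.

174.30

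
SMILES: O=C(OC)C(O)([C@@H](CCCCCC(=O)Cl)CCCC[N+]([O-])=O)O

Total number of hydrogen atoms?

24

Hydrogens are implicit in SMILES; fill each atom to its normal valence:
  9 × C: 2 H each → 18
  4 × O: no H
  3 × C: no H
  2 × O: 1 H each → 2
  1 × C: 3 H
  1 × C: 1 H
  1 × Cl: no H
  1 × N (charge +1): no H
  1 × O (charge -1): no H
  Total hydrogens = 24.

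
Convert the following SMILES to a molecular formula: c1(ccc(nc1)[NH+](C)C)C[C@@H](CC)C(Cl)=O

C12H18ClN2O+

Heavy atoms from the SMILES: 12 C, 1 Cl, 2 N, 1 O.
Implicit hydrogens by atom environment:
  3 × C: 3 H each → 9
  3 × C (aromatic): 1 H each → 3
  2 × C: 2 H each → 4
  2 × C (aromatic): no H
  1 × C: 1 H
  1 × C: no H
  1 × Cl: no H
  1 × N (charge +1): 1 H
  1 × N (aromatic): no H
  1 × O: no H
  Total hydrogens = 18.
Net charge +1.
Molecular formula: C12H18ClN2O+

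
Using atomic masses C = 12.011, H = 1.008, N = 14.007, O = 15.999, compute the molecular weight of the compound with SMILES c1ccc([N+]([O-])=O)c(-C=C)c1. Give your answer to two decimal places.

149.15

Molecular formula: C8H7NO2.
M = 8×12.011 + 7×1.008 + 1×14.007 + 2×15.999 = 149.15 g/mol.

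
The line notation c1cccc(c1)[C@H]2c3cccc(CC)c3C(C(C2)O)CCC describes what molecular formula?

C21H26O

Heavy atoms from the SMILES: 21 C, 1 O.
Implicit hydrogens by atom environment:
  8 × C (aromatic): 1 H each → 8
  4 × C: 2 H each → 8
  4 × C (aromatic): no H
  3 × C: 1 H each → 3
  2 × C: 3 H each → 6
  1 × O: 1 H
  Total hydrogens = 26.
Molecular formula: C21H26O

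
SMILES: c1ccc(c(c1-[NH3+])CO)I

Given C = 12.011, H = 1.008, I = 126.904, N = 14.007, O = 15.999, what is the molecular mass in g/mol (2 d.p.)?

Molecular formula: C7H9INO+.
M = 7×12.011 + 9×1.008 + 1×126.904 + 1×14.007 + 1×15.999 = 250.06 g/mol.

250.06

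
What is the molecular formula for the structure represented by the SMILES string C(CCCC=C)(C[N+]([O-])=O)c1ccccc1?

Heavy atoms from the SMILES: 13 C, 1 N, 2 O.
Implicit hydrogens by atom environment:
  5 × C: 2 H each → 10
  5 × C (aromatic): 1 H each → 5
  2 × C: 1 H each → 2
  1 × C (aromatic): no H
  1 × N (charge +1): no H
  1 × O: no H
  1 × O (charge -1): no H
  Total hydrogens = 17.
Molecular formula: C13H17NO2

C13H17NO2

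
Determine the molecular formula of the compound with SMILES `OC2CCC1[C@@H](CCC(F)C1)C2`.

Heavy atoms from the SMILES: 10 C, 1 F, 1 O.
Implicit hydrogens by atom environment:
  6 × C: 2 H each → 12
  4 × C: 1 H each → 4
  1 × F: no H
  1 × O: 1 H
  Total hydrogens = 17.
Molecular formula: C10H17FO

C10H17FO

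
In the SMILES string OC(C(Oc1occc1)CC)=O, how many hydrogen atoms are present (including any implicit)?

10

Hydrogens are implicit in SMILES; fill each atom to its normal valence:
  3 × C (aromatic): 1 H each → 3
  2 × O: no H
  1 × C: 3 H
  1 × C: 2 H
  1 × C: 1 H
  1 × C (aromatic): no H
  1 × C: no H
  1 × O: 1 H
  1 × O (aromatic): no H
  Total hydrogens = 10.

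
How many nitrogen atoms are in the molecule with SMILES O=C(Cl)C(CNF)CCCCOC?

The symbol for nitrogen appears 1 time in the SMILES.

1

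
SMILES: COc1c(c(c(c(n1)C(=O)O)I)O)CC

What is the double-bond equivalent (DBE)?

5

Molecular formula from the SMILES: C9H10INO4.
DoU = (2C + 2 + N − H − X)/2 = (2·9 + 2 + 1 − 10 − 1)/2 = 10/2 = 5.
(Structurally: 1 ring(s) + 4 π bond(s) = 5.)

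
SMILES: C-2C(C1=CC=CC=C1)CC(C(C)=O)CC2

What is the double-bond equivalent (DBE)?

6

Molecular formula from the SMILES: C14H18O.
DoU = (2C + 2 + N − H − X)/2 = (2·14 + 2 + 0 − 18 − 0)/2 = 12/2 = 6.
(Structurally: 2 ring(s) + 4 π bond(s) = 6.)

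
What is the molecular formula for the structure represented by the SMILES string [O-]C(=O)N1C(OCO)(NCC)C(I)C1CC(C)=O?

C10H16IN2O5-

Heavy atoms from the SMILES: 10 C, 1 I, 2 N, 5 O.
Implicit hydrogens by atom environment:
  3 × C: 2 H each → 6
  3 × C: no H
  3 × O: no H
  2 × C: 3 H each → 6
  2 × C: 1 H each → 2
  1 × I: no H
  1 × N: 1 H
  1 × N: no H
  1 × O: 1 H
  1 × O (charge -1): no H
  Total hydrogens = 16.
Net charge -1.
Molecular formula: C10H16IN2O5-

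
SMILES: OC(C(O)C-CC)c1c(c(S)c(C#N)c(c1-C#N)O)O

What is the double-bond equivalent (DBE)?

8

Molecular formula from the SMILES: C13H14N2O4S.
DoU = (2C + 2 + N − H − X)/2 = (2·13 + 2 + 2 − 14 − 0)/2 = 16/2 = 8.
(Structurally: 1 ring(s) + 7 π bond(s) = 8.)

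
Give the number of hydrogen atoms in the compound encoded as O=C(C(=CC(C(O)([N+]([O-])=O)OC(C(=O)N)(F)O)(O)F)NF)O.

Hydrogens are implicit in SMILES; fill each atom to its normal valence:
  6 × C: no H
  4 × O: 1 H each → 4
  4 × O: no H
  3 × F: no H
  1 × C: 1 H
  1 × N: 2 H
  1 × N: 1 H
  1 × N (charge +1): no H
  1 × O (charge -1): no H
  Total hydrogens = 8.

8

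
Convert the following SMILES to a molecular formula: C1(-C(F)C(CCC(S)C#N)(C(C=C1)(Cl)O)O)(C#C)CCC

Heavy atoms from the SMILES: 15 C, 1 Cl, 1 F, 1 N, 2 O, 1 S.
Implicit hydrogens by atom environment:
  5 × C: 1 H each → 5
  5 × C: no H
  4 × C: 2 H each → 8
  2 × O: 1 H each → 2
  1 × C: 3 H
  1 × Cl: no H
  1 × F: no H
  1 × N: no H
  1 × S: 1 H
  Total hydrogens = 19.
Molecular formula: C15H19ClFNO2S

C15H19ClFNO2S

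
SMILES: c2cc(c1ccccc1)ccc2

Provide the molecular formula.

C12H10

Heavy atoms from the SMILES: 12 C.
Implicit hydrogens by atom environment:
  10 × C (aromatic): 1 H each → 10
  2 × C (aromatic): no H
  Total hydrogens = 10.
Molecular formula: C12H10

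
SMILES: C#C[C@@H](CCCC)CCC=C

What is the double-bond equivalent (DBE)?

Molecular formula from the SMILES: C11H18.
DoU = (2C + 2 + N − H − X)/2 = (2·11 + 2 + 0 − 18 − 0)/2 = 6/2 = 3.
(Structurally: 0 ring(s) + 3 π bond(s) = 3.)

3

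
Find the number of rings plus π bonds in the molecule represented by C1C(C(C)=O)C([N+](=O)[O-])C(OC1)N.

3

Molecular formula from the SMILES: C7H12N2O4.
DoU = (2C + 2 + N − H − X)/2 = (2·7 + 2 + 2 − 12 − 0)/2 = 6/2 = 3.
(Structurally: 1 ring(s) + 2 π bond(s) = 3.)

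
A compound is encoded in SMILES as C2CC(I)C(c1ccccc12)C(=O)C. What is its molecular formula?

C12H13IO

Heavy atoms from the SMILES: 12 C, 1 I, 1 O.
Implicit hydrogens by atom environment:
  4 × C (aromatic): 1 H each → 4
  2 × C: 2 H each → 4
  2 × C: 1 H each → 2
  2 × C (aromatic): no H
  1 × C: 3 H
  1 × C: no H
  1 × I: no H
  1 × O: no H
  Total hydrogens = 13.
Molecular formula: C12H13IO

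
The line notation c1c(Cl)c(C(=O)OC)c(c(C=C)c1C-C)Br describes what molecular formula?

C12H12BrClO2

Heavy atoms from the SMILES: 1 Br, 12 C, 1 Cl, 2 O.
Implicit hydrogens by atom environment:
  5 × C (aromatic): no H
  2 × C: 3 H each → 6
  2 × C: 2 H each → 4
  2 × O: no H
  1 × Br: no H
  1 × C (aromatic): 1 H
  1 × C: 1 H
  1 × C: no H
  1 × Cl: no H
  Total hydrogens = 12.
Molecular formula: C12H12BrClO2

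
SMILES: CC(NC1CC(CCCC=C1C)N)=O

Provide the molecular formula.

Heavy atoms from the SMILES: 11 C, 2 N, 1 O.
Implicit hydrogens by atom environment:
  4 × C: 2 H each → 8
  3 × C: 1 H each → 3
  2 × C: 3 H each → 6
  2 × C: no H
  1 × N: 2 H
  1 × N: 1 H
  1 × O: no H
  Total hydrogens = 20.
Molecular formula: C11H20N2O

C11H20N2O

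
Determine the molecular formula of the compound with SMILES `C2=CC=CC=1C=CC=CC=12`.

Heavy atoms from the SMILES: 10 C.
Implicit hydrogens by atom environment:
  8 × C (aromatic): 1 H each → 8
  2 × C (aromatic): no H
  Total hydrogens = 8.
Molecular formula: C10H8

C10H8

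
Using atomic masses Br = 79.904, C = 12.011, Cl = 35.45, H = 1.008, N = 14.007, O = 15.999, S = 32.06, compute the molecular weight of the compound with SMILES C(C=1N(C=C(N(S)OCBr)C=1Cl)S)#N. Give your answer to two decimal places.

Molecular formula: C6H5BrClN3OS2.
M = 1×79.904 + 6×12.011 + 1×35.45 + 5×1.008 + 3×14.007 + 1×15.999 + 2×32.06 = 314.60 g/mol.

314.60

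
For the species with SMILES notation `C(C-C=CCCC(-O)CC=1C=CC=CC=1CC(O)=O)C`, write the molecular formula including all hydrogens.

C17H24O3

Heavy atoms from the SMILES: 17 C, 3 O.
Implicit hydrogens by atom environment:
  6 × C: 2 H each → 12
  4 × C (aromatic): 1 H each → 4
  3 × C: 1 H each → 3
  2 × C (aromatic): no H
  2 × O: 1 H each → 2
  1 × C: 3 H
  1 × C: no H
  1 × O: no H
  Total hydrogens = 24.
Molecular formula: C17H24O3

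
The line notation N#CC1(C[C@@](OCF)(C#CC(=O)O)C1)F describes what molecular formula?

C9H7F2NO3

Heavy atoms from the SMILES: 9 C, 2 F, 1 N, 3 O.
Implicit hydrogens by atom environment:
  6 × C: no H
  3 × C: 2 H each → 6
  2 × F: no H
  2 × O: no H
  1 × N: no H
  1 × O: 1 H
  Total hydrogens = 7.
Molecular formula: C9H7F2NO3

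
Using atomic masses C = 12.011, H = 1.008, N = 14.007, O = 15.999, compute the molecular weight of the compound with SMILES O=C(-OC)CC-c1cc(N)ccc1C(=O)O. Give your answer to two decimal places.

Molecular formula: C11H13NO4.
M = 11×12.011 + 13×1.008 + 1×14.007 + 4×15.999 = 223.23 g/mol.

223.23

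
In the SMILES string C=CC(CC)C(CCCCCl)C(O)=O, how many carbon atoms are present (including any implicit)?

11

The symbol for carbon appears 11 times in the SMILES. (Cl is a single chlorine, not C + l.)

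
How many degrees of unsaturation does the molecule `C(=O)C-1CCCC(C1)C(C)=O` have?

Molecular formula from the SMILES: C9H14O2.
DoU = (2C + 2 + N − H − X)/2 = (2·9 + 2 + 0 − 14 − 0)/2 = 6/2 = 3.
(Structurally: 1 ring(s) + 2 π bond(s) = 3.)

3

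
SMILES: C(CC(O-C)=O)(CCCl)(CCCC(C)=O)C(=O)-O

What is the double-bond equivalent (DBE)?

Molecular formula from the SMILES: C12H19ClO5.
DoU = (2C + 2 + N − H − X)/2 = (2·12 + 2 + 0 − 19 − 1)/2 = 6/2 = 3.
(Structurally: 0 ring(s) + 3 π bond(s) = 3.)

3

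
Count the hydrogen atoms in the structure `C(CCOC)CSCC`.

16

Hydrogens are implicit in SMILES; fill each atom to its normal valence:
  5 × C: 2 H each → 10
  2 × C: 3 H each → 6
  1 × O: no H
  1 × S: no H
  Total hydrogens = 16.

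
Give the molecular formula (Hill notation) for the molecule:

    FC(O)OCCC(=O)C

Heavy atoms from the SMILES: 5 C, 1 F, 3 O.
Implicit hydrogens by atom environment:
  2 × C: 2 H each → 4
  2 × O: no H
  1 × C: 3 H
  1 × C: 1 H
  1 × C: no H
  1 × F: no H
  1 × O: 1 H
  Total hydrogens = 9.
Molecular formula: C5H9FO3

C5H9FO3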